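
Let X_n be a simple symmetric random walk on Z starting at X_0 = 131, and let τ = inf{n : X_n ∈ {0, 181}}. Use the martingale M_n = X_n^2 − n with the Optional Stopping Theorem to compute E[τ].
E[τ] = 6550

M_n = X_n^2 − n is a martingale (since E[X_{n+1}^2 | F_n] = X_n^2 + 1). By OST (τ has finite mean in a bounded region), E[M_τ] = E[M_0] = X_0^2 − 0 = 131^2 = 17161. Also E[M_τ] = E[X_τ^2] − E[τ]. The walk exits at 0 or 181, with P(hit 181 first) = 131/181, so E[X_τ^2] = 181^2 · 131/181 + 0 = 23711. Thus E[τ] = E[X_τ^2] − E[M_τ] = 23711 − 17161 = 6550 = 131(181 − 131) = 6550.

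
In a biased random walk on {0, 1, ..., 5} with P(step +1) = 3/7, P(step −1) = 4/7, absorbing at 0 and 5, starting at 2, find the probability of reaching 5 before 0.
P(hit 5 before 0) = (1 − (4/3)^2) / (1 − (4/3)^5) = 189/781

Let u_k denote P(reach 5 before 0 | start at k). Boundary: u_0 = 0, u_5 = 1. Recurrence: u_k = 3/7·u_{k+1} + 4/7·u_{k-1} for 1 ≤ k ≤ 4. Try u_k = A + B·r^k with r = q/p = (4/7)/(3/7) = 4/3. Substitution satisfies the recurrence; boundary conditions give:
  u_k = (1 − r^k) / (1 − r^N) = (1 − (4/3)^2) / (1 − (4/3)^5) = 189/781.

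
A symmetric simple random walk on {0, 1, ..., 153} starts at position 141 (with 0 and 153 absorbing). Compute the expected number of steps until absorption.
E[τ | X_0 = 141] = 1692

Let v_k = E[τ | X_0 = k]. Boundary: v_0 = v_153 = 0. Recurrence: v_k = 1 + (v_{k-1} + v_{k+1})/2 for 1 ≤ k ≤ 152. The particular solution to v_k − (v_{k-1} + v_{k+1})/2 = 1 is v_k = −k^2. Adding homogeneous solution A + B k and matching boundaries gives v_k = k (153 − k). Substituting k = 141: v_141 = 141 · 12 = 1692.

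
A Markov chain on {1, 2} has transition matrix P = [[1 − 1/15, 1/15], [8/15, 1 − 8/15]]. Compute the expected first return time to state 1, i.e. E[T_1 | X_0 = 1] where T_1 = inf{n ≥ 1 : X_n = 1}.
E[T_1 | X_0 = 1] = 1/π_1 = 9/8

For an irreducible recurrent Markov chain with stationary distribution π, E[T_i | X_0 = i] = 1/π_i (Kac's formula). Here π_1 = (8/15)/(1/15 + 8/15) = (8/15)/(3/5) = 8/9, so E[T_1 | X_0 = 1] = 1/π_1 = (1/15 + 8/15)/(8/15) = (3/5)/(8/15) = 9/8.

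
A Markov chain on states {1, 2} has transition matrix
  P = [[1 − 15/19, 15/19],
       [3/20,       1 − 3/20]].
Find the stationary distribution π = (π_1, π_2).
π_1 = 19/119, π_2 = 100/119

Solve πP = π with π_1 + π_2 = 1. From πP = π: π_1 · (1 − 15/19) + π_2 · 3/20 = π_1 ⇒ π_2 · 3/20 = π_1 · 15/19 ⇒ π_2/π_1 = (15/19)/(3/20) = 100/19. Together with π_1 + π_2 = 1:
  π_1 = (3/20)/(15/19 + 3/20) = (3/20)/(357/380) = 19/119,
  π_2 = (15/19)/(15/19 + 3/20) = (15/19)/(357/380) = 100/119.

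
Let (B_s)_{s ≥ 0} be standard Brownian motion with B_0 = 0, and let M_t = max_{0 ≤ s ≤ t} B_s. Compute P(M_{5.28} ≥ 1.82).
P(M_{5.28} ≥ 1.82) = 2·P(B_{5.28} ≥ 1.82) = 2(1 − Φ(1.82/√5.28)) ≈ 0.4283

By the reflection principle for Brownian motion, P(M_t ≥ a) = 2 · P(B_t ≥ a) for a ≥ 0. Since B_t ~ N(0, t), P(B_t ≥ 1.82) = 1 − Φ(1.82/√t) = 1 − Φ(1.82/√5.28) = 1 − Φ(0.7921). So
  P(M_{5.28} ≥ 1.82) = 2(1 − Φ(0.7921)) ≈ 0.4283.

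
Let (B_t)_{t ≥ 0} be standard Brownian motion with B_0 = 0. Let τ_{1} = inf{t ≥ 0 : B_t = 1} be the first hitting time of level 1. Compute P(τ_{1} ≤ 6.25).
P(τ_{1} ≤ 6.25) = 2(1 − Φ(1/√6.25)) = 2(1 − Φ(0.4000)) ≈ 0.6892

By the reflection principle for standard BM, P(τ_b ≤ t) = 2 · P(B_t ≥ b). Since B_t ~ N(0, t), P(B_t ≥ 1) = 1 − Φ(1/√t) = 1 − Φ(1/√6.25) = 1 − Φ(0.4000) ≈ 0.34458. Doubling: P(τ_{1} ≤ 6.25) ≈ 2 · 0.34458 = 0.68916 ≈ 0.6892.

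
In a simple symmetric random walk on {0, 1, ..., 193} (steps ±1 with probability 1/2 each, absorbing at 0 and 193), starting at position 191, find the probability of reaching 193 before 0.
P(hit 193 before 0) = 191/193

Let u_k = P(hit 193 before 0 | start at k). Then u_0 = 0, u_193 = 1, and u_k = u_{k-1}/2 + u_{k+1}/2 for 1 ≤ k ≤ 192. This harmonic recurrence is solved by u_k = k/193, giving u_191 = 191/193.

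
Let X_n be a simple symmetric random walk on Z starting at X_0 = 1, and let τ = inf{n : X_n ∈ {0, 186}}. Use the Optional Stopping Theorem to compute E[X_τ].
E[X_τ] = 1

X_n is a martingale and τ is a bounded-mean stopping time (indeed τ is finite a.s. with bounded expectation since the walk is in a bounded region). By the OST, E[X_τ] = E[X_0] = 1. Equivalently: E[X_τ] = 186 · P(hit 186 first) + 0 · P(hit 0 first) = 186 · (1/186) = 1.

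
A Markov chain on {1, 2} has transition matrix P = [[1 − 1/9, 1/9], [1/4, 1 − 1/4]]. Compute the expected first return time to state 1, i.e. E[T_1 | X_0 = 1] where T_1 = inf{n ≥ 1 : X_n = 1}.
E[T_1 | X_0 = 1] = 1/π_1 = 13/9

For an irreducible recurrent Markov chain with stationary distribution π, E[T_i | X_0 = i] = 1/π_i (Kac's formula). Here π_1 = (1/4)/(1/9 + 1/4) = (1/4)/(13/36) = 9/13, so E[T_1 | X_0 = 1] = 1/π_1 = (1/9 + 1/4)/(1/4) = (13/36)/(1/4) = 13/9.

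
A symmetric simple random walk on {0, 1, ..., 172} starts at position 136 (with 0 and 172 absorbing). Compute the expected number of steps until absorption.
E[τ | X_0 = 136] = 4896

Let v_k = E[τ | X_0 = k]. Boundary: v_0 = v_172 = 0. Recurrence: v_k = 1 + (v_{k-1} + v_{k+1})/2 for 1 ≤ k ≤ 171. The particular solution to v_k − (v_{k-1} + v_{k+1})/2 = 1 is v_k = −k^2. Adding homogeneous solution A + B k and matching boundaries gives v_k = k (172 − k). Substituting k = 136: v_136 = 136 · 36 = 4896.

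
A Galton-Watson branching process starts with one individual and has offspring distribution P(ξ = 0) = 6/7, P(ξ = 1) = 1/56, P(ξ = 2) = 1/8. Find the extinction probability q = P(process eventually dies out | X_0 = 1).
q = 1

Mean offspring μ = 0·6/7 + 1·1/56 + 2·1/8 = 15/56 ≤ 1. For μ ≤ 1 with offspring not concentrated at 1, the Galton-Watson process goes extinct almost surely, so q = 1.
(Algebraic check: The pgf is f(s) = 6/7 + 1/56·s + 1/8·s². The extinction probability q is the smallest fixed point of f in [0, 1]. Setting s = f(s):
  1/8·s² + (1/56 − 1)·s + 6/7 = 0
  1/8·s² − (6/7 + 1/8)·s + 6/7 = 0
which factors as (s − 1)·(1/8·s − 6/7) = 0, giving roots s = 1 and s = (6/7)/(1/8) = 48/7. Since 48/7 ≥ 1, the smallest root in [0, 1] is s = 1.)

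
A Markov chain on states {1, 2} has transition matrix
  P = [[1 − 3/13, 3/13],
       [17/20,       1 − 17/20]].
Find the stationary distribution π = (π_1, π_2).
π_1 = 221/281, π_2 = 60/281

Solve πP = π with π_1 + π_2 = 1. From πP = π: π_1 · (1 − 3/13) + π_2 · 17/20 = π_1 ⇒ π_2 · 17/20 = π_1 · 3/13 ⇒ π_2/π_1 = (3/13)/(17/20) = 60/221. Together with π_1 + π_2 = 1:
  π_1 = (17/20)/(3/13 + 17/20) = (17/20)/(281/260) = 221/281,
  π_2 = (3/13)/(3/13 + 17/20) = (3/13)/(281/260) = 60/281.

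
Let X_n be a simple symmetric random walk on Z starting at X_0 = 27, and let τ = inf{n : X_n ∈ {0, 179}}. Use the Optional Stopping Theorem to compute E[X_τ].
E[X_τ] = 27

X_n is a martingale and τ is a bounded-mean stopping time (indeed τ is finite a.s. with bounded expectation since the walk is in a bounded region). By the OST, E[X_τ] = E[X_0] = 27. Equivalently: E[X_τ] = 179 · P(hit 179 first) + 0 · P(hit 0 first) = 179 · (27/179) = 27.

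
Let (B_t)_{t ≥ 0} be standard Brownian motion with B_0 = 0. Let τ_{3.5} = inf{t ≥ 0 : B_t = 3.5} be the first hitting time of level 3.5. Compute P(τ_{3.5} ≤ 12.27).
P(τ_{3.5} ≤ 12.27) = 2(1 − Φ(3.5/√12.27)) = 2(1 − Φ(0.9992)) ≈ 0.3177

By the reflection principle for standard BM, P(τ_b ≤ t) = 2 · P(B_t ≥ b). Since B_t ~ N(0, t), P(B_t ≥ 3.5) = 1 − Φ(3.5/√t) = 1 − Φ(3.5/√12.27) = 1 − Φ(0.9992) ≈ 0.15885. Doubling: P(τ_{3.5} ≤ 12.27) ≈ 2 · 0.15885 = 0.31770 ≈ 0.3177.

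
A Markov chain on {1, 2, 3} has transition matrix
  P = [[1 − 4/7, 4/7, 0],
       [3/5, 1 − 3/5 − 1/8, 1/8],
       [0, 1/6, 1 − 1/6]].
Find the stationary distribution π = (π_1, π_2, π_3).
π = (3/8, 5/14, 15/56)

This is a birth-death chain on three states, which satisfies detailed balance: π_1 · P_{12} = π_2 · P_{21} and π_2 · P_{23} = π_3 · P_{32}.
From π_1 · 4/7 = π_2 · 3/5: π_2/π_1 = (4/7)/(3/5) = 20/21.
From π_2 · 1/8 = π_3 · 1/6: π_3/π_2 = (1/8)/(1/6) = 3/4.
Take π_1 proportional to 1; then unnormalized π = (1, 20/21, 5/7). Normalize by dividing by the sum 8/3:
  π = (3/8, 5/14, 15/56).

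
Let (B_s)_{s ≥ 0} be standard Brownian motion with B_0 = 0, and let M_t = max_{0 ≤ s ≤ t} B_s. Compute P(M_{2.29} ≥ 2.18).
P(M_{2.29} ≥ 2.18) = 2·P(B_{2.29} ≥ 2.18) = 2(1 − Φ(2.18/√2.29)) ≈ 0.1497

By the reflection principle for Brownian motion, P(M_t ≥ a) = 2 · P(B_t ≥ a) for a ≥ 0. Since B_t ~ N(0, t), P(B_t ≥ 2.18) = 1 − Φ(2.18/√t) = 1 − Φ(2.18/√2.29) = 1 − Φ(1.4406). So
  P(M_{2.29} ≥ 2.18) = 2(1 − Φ(1.4406)) ≈ 0.1497.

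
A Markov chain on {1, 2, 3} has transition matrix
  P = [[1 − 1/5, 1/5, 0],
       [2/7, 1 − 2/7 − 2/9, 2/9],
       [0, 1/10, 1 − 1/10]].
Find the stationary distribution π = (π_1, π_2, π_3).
π = (90/293, 63/293, 140/293)

This is a birth-death chain on three states, which satisfies detailed balance: π_1 · P_{12} = π_2 · P_{21} and π_2 · P_{23} = π_3 · P_{32}.
From π_1 · 1/5 = π_2 · 2/7: π_2/π_1 = (1/5)/(2/7) = 7/10.
From π_2 · 2/9 = π_3 · 1/10: π_3/π_2 = (2/9)/(1/10) = 20/9.
Take π_1 proportional to 1; then unnormalized π = (1, 7/10, 14/9). Normalize by dividing by the sum 293/90:
  π = (90/293, 63/293, 140/293).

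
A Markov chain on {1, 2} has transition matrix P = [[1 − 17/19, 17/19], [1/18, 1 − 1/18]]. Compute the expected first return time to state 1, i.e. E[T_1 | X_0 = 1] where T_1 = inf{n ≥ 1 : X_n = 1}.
E[T_1 | X_0 = 1] = 1/π_1 = 325/19

For an irreducible recurrent Markov chain with stationary distribution π, E[T_i | X_0 = i] = 1/π_i (Kac's formula). Here π_1 = (1/18)/(17/19 + 1/18) = (1/18)/(325/342) = 19/325, so E[T_1 | X_0 = 1] = 1/π_1 = (17/19 + 1/18)/(1/18) = (325/342)/(1/18) = 325/19.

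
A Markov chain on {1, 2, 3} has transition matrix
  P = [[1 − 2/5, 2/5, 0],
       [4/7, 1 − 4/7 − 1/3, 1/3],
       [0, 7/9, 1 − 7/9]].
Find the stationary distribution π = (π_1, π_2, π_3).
π = (1/2, 7/20, 3/20)

This is a birth-death chain on three states, which satisfies detailed balance: π_1 · P_{12} = π_2 · P_{21} and π_2 · P_{23} = π_3 · P_{32}.
From π_1 · 2/5 = π_2 · 4/7: π_2/π_1 = (2/5)/(4/7) = 7/10.
From π_2 · 1/3 = π_3 · 7/9: π_3/π_2 = (1/3)/(7/9) = 3/7.
Take π_1 proportional to 1; then unnormalized π = (1, 7/10, 3/10). Normalize by dividing by the sum 2:
  π = (1/2, 7/20, 3/20).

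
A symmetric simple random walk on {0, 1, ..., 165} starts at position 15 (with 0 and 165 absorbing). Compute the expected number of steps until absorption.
E[τ | X_0 = 15] = 2250

Let v_k = E[τ | X_0 = k]. Boundary: v_0 = v_165 = 0. Recurrence: v_k = 1 + (v_{k-1} + v_{k+1})/2 for 1 ≤ k ≤ 164. The particular solution to v_k − (v_{k-1} + v_{k+1})/2 = 1 is v_k = −k^2. Adding homogeneous solution A + B k and matching boundaries gives v_k = k (165 − k). Substituting k = 15: v_15 = 15 · 150 = 2250.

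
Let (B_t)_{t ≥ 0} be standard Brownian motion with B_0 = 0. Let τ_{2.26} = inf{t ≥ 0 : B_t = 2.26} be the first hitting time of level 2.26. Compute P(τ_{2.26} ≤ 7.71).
P(τ_{2.26} ≤ 7.71) = 2(1 − Φ(2.26/√7.71)) = 2(1 − Φ(0.8139)) ≈ 0.4157

By the reflection principle for standard BM, P(τ_b ≤ t) = 2 · P(B_t ≥ b). Since B_t ~ N(0, t), P(B_t ≥ 2.26) = 1 − Φ(2.26/√t) = 1 − Φ(2.26/√7.71) = 1 − Φ(0.8139) ≈ 0.20785. Doubling: P(τ_{2.26} ≤ 7.71) ≈ 2 · 0.20785 = 0.41570 ≈ 0.4157.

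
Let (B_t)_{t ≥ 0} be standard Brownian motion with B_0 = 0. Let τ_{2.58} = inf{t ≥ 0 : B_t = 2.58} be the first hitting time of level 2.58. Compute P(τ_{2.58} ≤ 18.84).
P(τ_{2.58} ≤ 18.84) = 2(1 − Φ(2.58/√18.84)) = 2(1 − Φ(0.5944)) ≈ 0.5522

By the reflection principle for standard BM, P(τ_b ≤ t) = 2 · P(B_t ≥ b). Since B_t ~ N(0, t), P(B_t ≥ 2.58) = 1 − Φ(2.58/√t) = 1 − Φ(2.58/√18.84) = 1 − Φ(0.5944) ≈ 0.27612. Doubling: P(τ_{2.58} ≤ 18.84) ≈ 2 · 0.27612 = 0.55224 ≈ 0.5522.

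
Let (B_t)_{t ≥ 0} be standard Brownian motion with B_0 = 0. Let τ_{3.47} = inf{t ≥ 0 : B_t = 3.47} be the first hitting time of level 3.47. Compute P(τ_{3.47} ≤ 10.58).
P(τ_{3.47} ≤ 10.58) = 2(1 − Φ(3.47/√10.58)) = 2(1 − Φ(1.0668)) ≈ 0.2861

By the reflection principle for standard BM, P(τ_b ≤ t) = 2 · P(B_t ≥ b). Since B_t ~ N(0, t), P(B_t ≥ 3.47) = 1 − Φ(3.47/√t) = 1 − Φ(3.47/√10.58) = 1 − Φ(1.0668) ≈ 0.14303. Doubling: P(τ_{3.47} ≤ 10.58) ≈ 2 · 0.14303 = 0.28606 ≈ 0.2861.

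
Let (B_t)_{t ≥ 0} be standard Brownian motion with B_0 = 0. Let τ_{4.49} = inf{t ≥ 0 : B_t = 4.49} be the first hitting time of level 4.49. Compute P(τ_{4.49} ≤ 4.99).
P(τ_{4.49} ≤ 4.99) = 2(1 − Φ(4.49/√4.99)) = 2(1 − Φ(2.0100)) ≈ 0.0444

By the reflection principle for standard BM, P(τ_b ≤ t) = 2 · P(B_t ≥ b). Since B_t ~ N(0, t), P(B_t ≥ 4.49) = 1 − Φ(4.49/√t) = 1 − Φ(4.49/√4.99) = 1 − Φ(2.0100) ≈ 0.02222. Doubling: P(τ_{4.49} ≤ 4.99) ≈ 2 · 0.02222 = 0.04444 ≈ 0.0444.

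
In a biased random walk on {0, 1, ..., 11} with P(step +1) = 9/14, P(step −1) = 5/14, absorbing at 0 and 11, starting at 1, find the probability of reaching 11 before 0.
P(hit 11 before 0) = (1 − (5/9)^1) / (1 − (5/9)^11) = 3486784401/7833057871

Let u_k denote P(reach 11 before 0 | start at k). Boundary: u_0 = 0, u_11 = 1. Recurrence: u_k = 9/14·u_{k+1} + 5/14·u_{k-1} for 1 ≤ k ≤ 10. Try u_k = A + B·r^k with r = q/p = (5/14)/(9/14) = 5/9. Substitution satisfies the recurrence; boundary conditions give:
  u_k = (1 − r^k) / (1 − r^N) = (1 − (5/9)^1) / (1 − (5/9)^11) = 3486784401/7833057871.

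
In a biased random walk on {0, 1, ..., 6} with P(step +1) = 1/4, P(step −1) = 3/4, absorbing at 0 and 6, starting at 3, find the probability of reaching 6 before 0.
P(hit 6 before 0) = (1 − (3)^3) / (1 − (3)^6) = 1/28

Let u_k denote P(reach 6 before 0 | start at k). Boundary: u_0 = 0, u_6 = 1. Recurrence: u_k = 1/4·u_{k+1} + 3/4·u_{k-1} for 1 ≤ k ≤ 5. Try u_k = A + B·r^k with r = q/p = (3/4)/(1/4) = 3. Substitution satisfies the recurrence; boundary conditions give:
  u_k = (1 − r^k) / (1 − r^N) = (1 − (3)^3) / (1 − (3)^6) = 1/28.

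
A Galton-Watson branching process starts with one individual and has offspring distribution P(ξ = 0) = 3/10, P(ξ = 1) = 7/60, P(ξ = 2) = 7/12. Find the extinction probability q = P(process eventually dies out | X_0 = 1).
q = 18/35

The pgf is f(s) = 3/10 + 7/60·s + 7/12·s². The extinction probability q is the smallest fixed point of f in [0, 1]. Setting s = f(s):
  7/12·s² + (7/60 − 1)·s + 3/10 = 0
  7/12·s² − (3/10 + 7/12)·s + 3/10 = 0
which factors as (s − 1)·(7/12·s − 3/10) = 0, giving roots s = 1 and s = (3/10)/(7/12) = 18/35.
Mean offspring μ = 7/60 + 2·7/12 = 77/60 > 1 (supercritical), so q < 1. The extinction probability is the smaller root: q = (3/10)/(7/12) = 18/35.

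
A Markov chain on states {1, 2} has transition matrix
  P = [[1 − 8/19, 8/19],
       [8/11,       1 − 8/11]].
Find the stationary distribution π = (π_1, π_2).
π_1 = 19/30, π_2 = 11/30

Solve πP = π with π_1 + π_2 = 1. From πP = π: π_1 · (1 − 8/19) + π_2 · 8/11 = π_1 ⇒ π_2 · 8/11 = π_1 · 8/19 ⇒ π_2/π_1 = (8/19)/(8/11) = 11/19. Together with π_1 + π_2 = 1:
  π_1 = (8/11)/(8/19 + 8/11) = (8/11)/(240/209) = 19/30,
  π_2 = (8/19)/(8/19 + 8/11) = (8/19)/(240/209) = 11/30.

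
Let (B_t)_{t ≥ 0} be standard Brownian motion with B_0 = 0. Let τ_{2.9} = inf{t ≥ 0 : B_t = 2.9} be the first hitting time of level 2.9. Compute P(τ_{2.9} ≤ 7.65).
P(τ_{2.9} ≤ 7.65) = 2(1 − Φ(2.9/√7.65)) = 2(1 − Φ(1.0485)) ≈ 0.2944

By the reflection principle for standard BM, P(τ_b ≤ t) = 2 · P(B_t ≥ b). Since B_t ~ N(0, t), P(B_t ≥ 2.9) = 1 − Φ(2.9/√t) = 1 − Φ(2.9/√7.65) = 1 − Φ(1.0485) ≈ 0.14720. Doubling: P(τ_{2.9} ≤ 7.65) ≈ 2 · 0.14720 = 0.29440 ≈ 0.2944.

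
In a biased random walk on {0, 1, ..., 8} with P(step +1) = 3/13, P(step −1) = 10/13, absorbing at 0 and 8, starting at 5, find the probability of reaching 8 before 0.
P(hit 8 before 0) = (1 − (10/3)^5) / (1 − (10/3)^8) = 384777/14284777

Let u_k denote P(reach 8 before 0 | start at k). Boundary: u_0 = 0, u_8 = 1. Recurrence: u_k = 3/13·u_{k+1} + 10/13·u_{k-1} for 1 ≤ k ≤ 7. Try u_k = A + B·r^k with r = q/p = (10/13)/(3/13) = 10/3. Substitution satisfies the recurrence; boundary conditions give:
  u_k = (1 − r^k) / (1 − r^N) = (1 − (10/3)^5) / (1 − (10/3)^8) = 384777/14284777.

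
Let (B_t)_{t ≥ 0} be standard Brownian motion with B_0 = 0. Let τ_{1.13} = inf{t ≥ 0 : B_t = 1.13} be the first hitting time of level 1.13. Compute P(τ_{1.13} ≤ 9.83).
P(τ_{1.13} ≤ 9.83) = 2(1 − Φ(1.13/√9.83)) = 2(1 − Φ(0.3604)) ≈ 0.7185

By the reflection principle for standard BM, P(τ_b ≤ t) = 2 · P(B_t ≥ b). Since B_t ~ N(0, t), P(B_t ≥ 1.13) = 1 − Φ(1.13/√t) = 1 − Φ(1.13/√9.83) = 1 − Φ(0.3604) ≈ 0.35927. Doubling: P(τ_{1.13} ≤ 9.83) ≈ 2 · 0.35927 = 0.71854 ≈ 0.7185.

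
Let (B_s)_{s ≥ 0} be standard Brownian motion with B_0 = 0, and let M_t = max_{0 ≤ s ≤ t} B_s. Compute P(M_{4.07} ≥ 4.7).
P(M_{4.07} ≥ 4.7) = 2·P(B_{4.07} ≥ 4.7) = 2(1 − Φ(4.7/√4.07)) ≈ 0.0198

By the reflection principle for Brownian motion, P(M_t ≥ a) = 2 · P(B_t ≥ a) for a ≥ 0. Since B_t ~ N(0, t), P(B_t ≥ 4.7) = 1 − Φ(4.7/√t) = 1 − Φ(4.7/√4.07) = 1 − Φ(2.3297). So
  P(M_{4.07} ≥ 4.7) = 2(1 − Φ(2.3297)) ≈ 0.0198.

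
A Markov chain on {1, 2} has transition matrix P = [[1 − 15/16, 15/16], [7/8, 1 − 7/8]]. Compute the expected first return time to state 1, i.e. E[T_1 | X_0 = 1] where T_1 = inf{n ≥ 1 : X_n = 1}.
E[T_1 | X_0 = 1] = 1/π_1 = 29/14

For an irreducible recurrent Markov chain with stationary distribution π, E[T_i | X_0 = i] = 1/π_i (Kac's formula). Here π_1 = (7/8)/(15/16 + 7/8) = (7/8)/(29/16) = 14/29, so E[T_1 | X_0 = 1] = 1/π_1 = (15/16 + 7/8)/(7/8) = (29/16)/(7/8) = 29/14.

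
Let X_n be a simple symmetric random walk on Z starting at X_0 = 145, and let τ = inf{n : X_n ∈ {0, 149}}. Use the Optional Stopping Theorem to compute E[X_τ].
E[X_τ] = 145

X_n is a martingale and τ is a bounded-mean stopping time (indeed τ is finite a.s. with bounded expectation since the walk is in a bounded region). By the OST, E[X_τ] = E[X_0] = 145. Equivalently: E[X_τ] = 149 · P(hit 149 first) + 0 · P(hit 0 first) = 149 · (145/149) = 145.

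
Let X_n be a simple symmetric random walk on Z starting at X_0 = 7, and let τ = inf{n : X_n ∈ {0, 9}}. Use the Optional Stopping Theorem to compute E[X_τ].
E[X_τ] = 7

X_n is a martingale and τ is a bounded-mean stopping time (indeed τ is finite a.s. with bounded expectation since the walk is in a bounded region). By the OST, E[X_τ] = E[X_0] = 7. Equivalently: E[X_τ] = 9 · P(hit 9 first) + 0 · P(hit 0 first) = 9 · (7/9) = 7.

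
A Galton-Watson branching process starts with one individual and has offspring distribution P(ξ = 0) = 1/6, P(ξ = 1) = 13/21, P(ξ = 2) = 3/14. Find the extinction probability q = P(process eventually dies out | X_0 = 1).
q = 7/9

The pgf is f(s) = 1/6 + 13/21·s + 3/14·s². The extinction probability q is the smallest fixed point of f in [0, 1]. Setting s = f(s):
  3/14·s² + (13/21 − 1)·s + 1/6 = 0
  3/14·s² − (1/6 + 3/14)·s + 1/6 = 0
which factors as (s − 1)·(3/14·s − 1/6) = 0, giving roots s = 1 and s = (1/6)/(3/14) = 7/9.
Mean offspring μ = 13/21 + 2·3/14 = 22/21 > 1 (supercritical), so q < 1. The extinction probability is the smaller root: q = (1/6)/(3/14) = 7/9.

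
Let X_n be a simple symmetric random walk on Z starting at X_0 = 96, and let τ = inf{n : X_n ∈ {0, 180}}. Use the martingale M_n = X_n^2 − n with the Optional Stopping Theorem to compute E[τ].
E[τ] = 8064

M_n = X_n^2 − n is a martingale (since E[X_{n+1}^2 | F_n] = X_n^2 + 1). By OST (τ has finite mean in a bounded region), E[M_τ] = E[M_0] = X_0^2 − 0 = 96^2 = 9216. Also E[M_τ] = E[X_τ^2] − E[τ]. The walk exits at 0 or 180, with P(hit 180 first) = 96/180, so E[X_τ^2] = 180^2 · 96/180 + 0 = 17280. Thus E[τ] = E[X_τ^2] − E[M_τ] = 17280 − 9216 = 8064 = 96(180 − 96) = 8064.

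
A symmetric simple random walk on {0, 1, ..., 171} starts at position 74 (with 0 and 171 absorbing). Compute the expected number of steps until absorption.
E[τ | X_0 = 74] = 7178

Let v_k = E[τ | X_0 = k]. Boundary: v_0 = v_171 = 0. Recurrence: v_k = 1 + (v_{k-1} + v_{k+1})/2 for 1 ≤ k ≤ 170. The particular solution to v_k − (v_{k-1} + v_{k+1})/2 = 1 is v_k = −k^2. Adding homogeneous solution A + B k and matching boundaries gives v_k = k (171 − k). Substituting k = 74: v_74 = 74 · 97 = 7178.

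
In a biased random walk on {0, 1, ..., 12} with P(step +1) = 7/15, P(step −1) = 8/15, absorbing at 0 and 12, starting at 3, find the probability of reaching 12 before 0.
P(hit 12 before 0) = (1 − (8/7)^3) / (1 − (8/7)^12) = 40353607/324723015

Let u_k denote P(reach 12 before 0 | start at k). Boundary: u_0 = 0, u_12 = 1. Recurrence: u_k = 7/15·u_{k+1} + 8/15·u_{k-1} for 1 ≤ k ≤ 11. Try u_k = A + B·r^k with r = q/p = (8/15)/(7/15) = 8/7. Substitution satisfies the recurrence; boundary conditions give:
  u_k = (1 − r^k) / (1 − r^N) = (1 − (8/7)^3) / (1 − (8/7)^12) = 40353607/324723015.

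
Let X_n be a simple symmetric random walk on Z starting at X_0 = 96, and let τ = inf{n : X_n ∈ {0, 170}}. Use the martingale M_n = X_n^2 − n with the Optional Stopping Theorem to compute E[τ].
E[τ] = 7104

M_n = X_n^2 − n is a martingale (since E[X_{n+1}^2 | F_n] = X_n^2 + 1). By OST (τ has finite mean in a bounded region), E[M_τ] = E[M_0] = X_0^2 − 0 = 96^2 = 9216. Also E[M_τ] = E[X_τ^2] − E[τ]. The walk exits at 0 or 170, with P(hit 170 first) = 96/170, so E[X_τ^2] = 170^2 · 96/170 + 0 = 16320. Thus E[τ] = E[X_τ^2] − E[M_τ] = 16320 − 9216 = 7104 = 96(170 − 96) = 7104.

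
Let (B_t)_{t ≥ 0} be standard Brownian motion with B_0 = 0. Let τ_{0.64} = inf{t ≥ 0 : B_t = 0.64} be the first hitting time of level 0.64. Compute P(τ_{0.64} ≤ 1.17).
P(τ_{0.64} ≤ 1.17) = 2(1 − Φ(0.64/√1.17)) = 2(1 − Φ(0.5917)) ≈ 0.5541

By the reflection principle for standard BM, P(τ_b ≤ t) = 2 · P(B_t ≥ b). Since B_t ~ N(0, t), P(B_t ≥ 0.64) = 1 − Φ(0.64/√t) = 1 − Φ(0.64/√1.17) = 1 − Φ(0.5917) ≈ 0.27703. Doubling: P(τ_{0.64} ≤ 1.17) ≈ 2 · 0.27703 = 0.55406 ≈ 0.5541.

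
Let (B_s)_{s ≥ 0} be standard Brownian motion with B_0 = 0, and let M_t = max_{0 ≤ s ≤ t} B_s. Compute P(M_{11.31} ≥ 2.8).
P(M_{11.31} ≥ 2.8) = 2·P(B_{11.31} ≥ 2.8) = 2(1 − Φ(2.8/√11.31)) ≈ 0.4051

By the reflection principle for Brownian motion, P(M_t ≥ a) = 2 · P(B_t ≥ a) for a ≥ 0. Since B_t ~ N(0, t), P(B_t ≥ 2.8) = 1 − Φ(2.8/√t) = 1 − Φ(2.8/√11.31) = 1 − Φ(0.8326). So
  P(M_{11.31} ≥ 2.8) = 2(1 − Φ(0.8326)) ≈ 0.4051.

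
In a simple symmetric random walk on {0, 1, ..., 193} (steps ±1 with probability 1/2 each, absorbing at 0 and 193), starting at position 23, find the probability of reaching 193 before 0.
P(hit 193 before 0) = 23/193

Let u_k = P(hit 193 before 0 | start at k). Then u_0 = 0, u_193 = 1, and u_k = u_{k-1}/2 + u_{k+1}/2 for 1 ≤ k ≤ 192. This harmonic recurrence is solved by u_k = k/193, giving u_23 = 23/193.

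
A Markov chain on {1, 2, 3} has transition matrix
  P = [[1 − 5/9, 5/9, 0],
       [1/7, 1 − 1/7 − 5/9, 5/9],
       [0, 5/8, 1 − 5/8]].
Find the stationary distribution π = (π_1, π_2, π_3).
π = (81/676, 315/676, 70/169)

This is a birth-death chain on three states, which satisfies detailed balance: π_1 · P_{12} = π_2 · P_{21} and π_2 · P_{23} = π_3 · P_{32}.
From π_1 · 5/9 = π_2 · 1/7: π_2/π_1 = (5/9)/(1/7) = 35/9.
From π_2 · 5/9 = π_3 · 5/8: π_3/π_2 = (5/9)/(5/8) = 8/9.
Take π_1 proportional to 1; then unnormalized π = (1, 35/9, 280/81). Normalize by dividing by the sum 676/81:
  π = (81/676, 315/676, 70/169).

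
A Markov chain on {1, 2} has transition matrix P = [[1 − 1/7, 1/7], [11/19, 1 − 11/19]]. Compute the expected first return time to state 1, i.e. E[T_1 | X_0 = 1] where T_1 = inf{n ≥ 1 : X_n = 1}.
E[T_1 | X_0 = 1] = 1/π_1 = 96/77

For an irreducible recurrent Markov chain with stationary distribution π, E[T_i | X_0 = i] = 1/π_i (Kac's formula). Here π_1 = (11/19)/(1/7 + 11/19) = (11/19)/(96/133) = 77/96, so E[T_1 | X_0 = 1] = 1/π_1 = (1/7 + 11/19)/(11/19) = (96/133)/(11/19) = 96/77.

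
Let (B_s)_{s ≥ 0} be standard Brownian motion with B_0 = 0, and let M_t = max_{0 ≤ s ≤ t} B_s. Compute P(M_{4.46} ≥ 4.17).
P(M_{4.46} ≥ 4.17) = 2·P(B_{4.46} ≥ 4.17) = 2(1 − Φ(4.17/√4.46)) ≈ 0.0483

By the reflection principle for Brownian motion, P(M_t ≥ a) = 2 · P(B_t ≥ a) for a ≥ 0. Since B_t ~ N(0, t), P(B_t ≥ 4.17) = 1 − Φ(4.17/√t) = 1 − Φ(4.17/√4.46) = 1 − Φ(1.9746). So
  P(M_{4.46} ≥ 4.17) = 2(1 − Φ(1.9746)) ≈ 0.0483.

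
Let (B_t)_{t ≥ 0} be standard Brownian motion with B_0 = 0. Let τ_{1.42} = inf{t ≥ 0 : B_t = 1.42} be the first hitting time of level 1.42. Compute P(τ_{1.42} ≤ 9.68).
P(τ_{1.42} ≤ 9.68) = 2(1 − Φ(1.42/√9.68)) = 2(1 − Φ(0.4564)) ≈ 0.6481

By the reflection principle for standard BM, P(τ_b ≤ t) = 2 · P(B_t ≥ b). Since B_t ~ N(0, t), P(B_t ≥ 1.42) = 1 − Φ(1.42/√t) = 1 − Φ(1.42/√9.68) = 1 − Φ(0.4564) ≈ 0.32405. Doubling: P(τ_{1.42} ≤ 9.68) ≈ 2 · 0.32405 = 0.64810 ≈ 0.6481.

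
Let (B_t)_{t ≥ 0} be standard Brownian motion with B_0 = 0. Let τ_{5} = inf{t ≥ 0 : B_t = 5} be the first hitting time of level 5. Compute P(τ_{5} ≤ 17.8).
P(τ_{5} ≤ 17.8) = 2(1 − Φ(5/√17.8)) = 2(1 − Φ(1.1851)) ≈ 0.2360

By the reflection principle for standard BM, P(τ_b ≤ t) = 2 · P(B_t ≥ b). Since B_t ~ N(0, t), P(B_t ≥ 5) = 1 − Φ(5/√t) = 1 − Φ(5/√17.8) = 1 − Φ(1.1851) ≈ 0.11799. Doubling: P(τ_{5} ≤ 17.8) ≈ 2 · 0.11799 = 0.23598 ≈ 0.2360.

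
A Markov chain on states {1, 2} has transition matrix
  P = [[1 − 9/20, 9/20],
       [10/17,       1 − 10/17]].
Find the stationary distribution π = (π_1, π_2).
π_1 = 200/353, π_2 = 153/353

Solve πP = π with π_1 + π_2 = 1. From πP = π: π_1 · (1 − 9/20) + π_2 · 10/17 = π_1 ⇒ π_2 · 10/17 = π_1 · 9/20 ⇒ π_2/π_1 = (9/20)/(10/17) = 153/200. Together with π_1 + π_2 = 1:
  π_1 = (10/17)/(9/20 + 10/17) = (10/17)/(353/340) = 200/353,
  π_2 = (9/20)/(9/20 + 10/17) = (9/20)/(353/340) = 153/353.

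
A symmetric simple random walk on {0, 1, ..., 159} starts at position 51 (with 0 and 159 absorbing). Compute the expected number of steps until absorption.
E[τ | X_0 = 51] = 5508

Let v_k = E[τ | X_0 = k]. Boundary: v_0 = v_159 = 0. Recurrence: v_k = 1 + (v_{k-1} + v_{k+1})/2 for 1 ≤ k ≤ 158. The particular solution to v_k − (v_{k-1} + v_{k+1})/2 = 1 is v_k = −k^2. Adding homogeneous solution A + B k and matching boundaries gives v_k = k (159 − k). Substituting k = 51: v_51 = 51 · 108 = 5508.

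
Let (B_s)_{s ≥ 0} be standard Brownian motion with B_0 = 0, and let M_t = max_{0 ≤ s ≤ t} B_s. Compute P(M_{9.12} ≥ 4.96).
P(M_{9.12} ≥ 4.96) = 2·P(B_{9.12} ≥ 4.96) = 2(1 − Φ(4.96/√9.12)) ≈ 0.1005

By the reflection principle for Brownian motion, P(M_t ≥ a) = 2 · P(B_t ≥ a) for a ≥ 0. Since B_t ~ N(0, t), P(B_t ≥ 4.96) = 1 − Φ(4.96/√t) = 1 − Φ(4.96/√9.12) = 1 − Φ(1.6424). So
  P(M_{9.12} ≥ 4.96) = 2(1 − Φ(1.6424)) ≈ 0.1005.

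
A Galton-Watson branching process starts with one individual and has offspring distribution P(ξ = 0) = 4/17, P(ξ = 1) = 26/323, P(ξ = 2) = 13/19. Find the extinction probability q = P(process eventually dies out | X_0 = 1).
q = 76/221

The pgf is f(s) = 4/17 + 26/323·s + 13/19·s². The extinction probability q is the smallest fixed point of f in [0, 1]. Setting s = f(s):
  13/19·s² + (26/323 − 1)·s + 4/17 = 0
  13/19·s² − (4/17 + 13/19)·s + 4/17 = 0
which factors as (s − 1)·(13/19·s − 4/17) = 0, giving roots s = 1 and s = (4/17)/(13/19) = 76/221.
Mean offspring μ = 26/323 + 2·13/19 = 468/323 > 1 (supercritical), so q < 1. The extinction probability is the smaller root: q = (4/17)/(13/19) = 76/221.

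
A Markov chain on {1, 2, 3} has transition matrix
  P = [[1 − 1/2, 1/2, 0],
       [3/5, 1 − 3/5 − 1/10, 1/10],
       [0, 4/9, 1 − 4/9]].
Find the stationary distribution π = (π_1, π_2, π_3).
π = (48/97, 40/97, 9/97)

This is a birth-death chain on three states, which satisfies detailed balance: π_1 · P_{12} = π_2 · P_{21} and π_2 · P_{23} = π_3 · P_{32}.
From π_1 · 1/2 = π_2 · 3/5: π_2/π_1 = (1/2)/(3/5) = 5/6.
From π_2 · 1/10 = π_3 · 4/9: π_3/π_2 = (1/10)/(4/9) = 9/40.
Take π_1 proportional to 1; then unnormalized π = (1, 5/6, 3/16). Normalize by dividing by the sum 97/48:
  π = (48/97, 40/97, 9/97).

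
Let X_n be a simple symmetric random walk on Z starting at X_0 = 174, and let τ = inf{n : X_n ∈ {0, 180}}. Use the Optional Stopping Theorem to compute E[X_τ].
E[X_τ] = 174

X_n is a martingale and τ is a bounded-mean stopping time (indeed τ is finite a.s. with bounded expectation since the walk is in a bounded region). By the OST, E[X_τ] = E[X_0] = 174. Equivalently: E[X_τ] = 180 · P(hit 180 first) + 0 · P(hit 0 first) = 180 · (174/180) = 174.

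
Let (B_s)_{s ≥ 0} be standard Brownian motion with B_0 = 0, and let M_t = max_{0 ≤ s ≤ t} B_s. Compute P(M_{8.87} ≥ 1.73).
P(M_{8.87} ≥ 1.73) = 2·P(B_{8.87} ≥ 1.73) = 2(1 − Φ(1.73/√8.87)) ≈ 0.5613

By the reflection principle for Brownian motion, P(M_t ≥ a) = 2 · P(B_t ≥ a) for a ≥ 0. Since B_t ~ N(0, t), P(B_t ≥ 1.73) = 1 − Φ(1.73/√t) = 1 − Φ(1.73/√8.87) = 1 − Φ(0.5809). So
  P(M_{8.87} ≥ 1.73) = 2(1 − Φ(0.5809)) ≈ 0.5613.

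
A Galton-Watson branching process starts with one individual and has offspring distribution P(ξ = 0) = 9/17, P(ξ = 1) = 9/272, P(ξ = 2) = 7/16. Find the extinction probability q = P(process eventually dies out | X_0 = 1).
q = 1

Mean offspring μ = 0·9/17 + 1·9/272 + 2·7/16 = 247/272 ≤ 1. For μ ≤ 1 with offspring not concentrated at 1, the Galton-Watson process goes extinct almost surely, so q = 1.
(Algebraic check: The pgf is f(s) = 9/17 + 9/272·s + 7/16·s². The extinction probability q is the smallest fixed point of f in [0, 1]. Setting s = f(s):
  7/16·s² + (9/272 − 1)·s + 9/17 = 0
  7/16·s² − (9/17 + 7/16)·s + 9/17 = 0
which factors as (s − 1)·(7/16·s − 9/17) = 0, giving roots s = 1 and s = (9/17)/(7/16) = 144/119. Since 144/119 ≥ 1, the smallest root in [0, 1] is s = 1.)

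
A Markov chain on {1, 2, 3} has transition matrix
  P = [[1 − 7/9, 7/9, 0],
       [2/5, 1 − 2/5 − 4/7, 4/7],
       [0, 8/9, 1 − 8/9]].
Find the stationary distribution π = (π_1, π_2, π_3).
π = (36/151, 70/151, 45/151)

This is a birth-death chain on three states, which satisfies detailed balance: π_1 · P_{12} = π_2 · P_{21} and π_2 · P_{23} = π_3 · P_{32}.
From π_1 · 7/9 = π_2 · 2/5: π_2/π_1 = (7/9)/(2/5) = 35/18.
From π_2 · 4/7 = π_3 · 8/9: π_3/π_2 = (4/7)/(8/9) = 9/14.
Take π_1 proportional to 1; then unnormalized π = (1, 35/18, 5/4). Normalize by dividing by the sum 151/36:
  π = (36/151, 70/151, 45/151).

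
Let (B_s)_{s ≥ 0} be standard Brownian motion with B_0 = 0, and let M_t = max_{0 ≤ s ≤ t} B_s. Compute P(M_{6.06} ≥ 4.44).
P(M_{6.06} ≥ 4.44) = 2·P(B_{6.06} ≥ 4.44) = 2(1 − Φ(4.44/√6.06)) ≈ 0.0713

By the reflection principle for Brownian motion, P(M_t ≥ a) = 2 · P(B_t ≥ a) for a ≥ 0. Since B_t ~ N(0, t), P(B_t ≥ 4.44) = 1 − Φ(4.44/√t) = 1 − Φ(4.44/√6.06) = 1 − Φ(1.8036). So
  P(M_{6.06} ≥ 4.44) = 2(1 − Φ(1.8036)) ≈ 0.0713.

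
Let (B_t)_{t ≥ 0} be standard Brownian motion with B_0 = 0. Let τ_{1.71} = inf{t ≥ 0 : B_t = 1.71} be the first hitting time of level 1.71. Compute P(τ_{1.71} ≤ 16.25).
P(τ_{1.71} ≤ 16.25) = 2(1 − Φ(1.71/√16.25)) = 2(1 − Φ(0.4242)) ≈ 0.6714

By the reflection principle for standard BM, P(τ_b ≤ t) = 2 · P(B_t ≥ b). Since B_t ~ N(0, t), P(B_t ≥ 1.71) = 1 − Φ(1.71/√t) = 1 − Φ(1.71/√16.25) = 1 − Φ(0.4242) ≈ 0.33571. Doubling: P(τ_{1.71} ≤ 16.25) ≈ 2 · 0.33571 = 0.67142 ≈ 0.6714.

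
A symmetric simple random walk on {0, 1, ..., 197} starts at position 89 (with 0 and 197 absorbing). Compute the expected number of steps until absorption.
E[τ | X_0 = 89] = 9612

Let v_k = E[τ | X_0 = k]. Boundary: v_0 = v_197 = 0. Recurrence: v_k = 1 + (v_{k-1} + v_{k+1})/2 for 1 ≤ k ≤ 196. The particular solution to v_k − (v_{k-1} + v_{k+1})/2 = 1 is v_k = −k^2. Adding homogeneous solution A + B k and matching boundaries gives v_k = k (197 − k). Substituting k = 89: v_89 = 89 · 108 = 9612.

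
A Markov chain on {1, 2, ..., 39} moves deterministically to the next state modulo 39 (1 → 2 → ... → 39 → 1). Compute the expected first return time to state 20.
E[T_20 | X_0 = 20] = 39

The chain cycles deterministically, so starting at state 20 it returns in exactly 39 steps. Equivalently, the stationary distribution is uniform π_j = 1/39 for every state j, so by Kac's formula E[T_20] = 1/π_20 = 39.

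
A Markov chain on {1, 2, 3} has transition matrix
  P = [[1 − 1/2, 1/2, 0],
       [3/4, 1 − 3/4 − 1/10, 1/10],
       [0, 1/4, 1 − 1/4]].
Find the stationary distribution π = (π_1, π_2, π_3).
π = (15/29, 10/29, 4/29)

This is a birth-death chain on three states, which satisfies detailed balance: π_1 · P_{12} = π_2 · P_{21} and π_2 · P_{23} = π_3 · P_{32}.
From π_1 · 1/2 = π_2 · 3/4: π_2/π_1 = (1/2)/(3/4) = 2/3.
From π_2 · 1/10 = π_3 · 1/4: π_3/π_2 = (1/10)/(1/4) = 2/5.
Take π_1 proportional to 1; then unnormalized π = (1, 2/3, 4/15). Normalize by dividing by the sum 29/15:
  π = (15/29, 10/29, 4/29).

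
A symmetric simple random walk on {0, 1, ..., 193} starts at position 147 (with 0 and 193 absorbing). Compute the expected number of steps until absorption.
E[τ | X_0 = 147] = 6762

Let v_k = E[τ | X_0 = k]. Boundary: v_0 = v_193 = 0. Recurrence: v_k = 1 + (v_{k-1} + v_{k+1})/2 for 1 ≤ k ≤ 192. The particular solution to v_k − (v_{k-1} + v_{k+1})/2 = 1 is v_k = −k^2. Adding homogeneous solution A + B k and matching boundaries gives v_k = k (193 − k). Substituting k = 147: v_147 = 147 · 46 = 6762.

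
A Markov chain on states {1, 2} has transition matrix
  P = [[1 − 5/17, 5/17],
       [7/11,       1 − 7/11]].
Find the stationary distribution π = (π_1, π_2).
π_1 = 119/174, π_2 = 55/174

Solve πP = π with π_1 + π_2 = 1. From πP = π: π_1 · (1 − 5/17) + π_2 · 7/11 = π_1 ⇒ π_2 · 7/11 = π_1 · 5/17 ⇒ π_2/π_1 = (5/17)/(7/11) = 55/119. Together with π_1 + π_2 = 1:
  π_1 = (7/11)/(5/17 + 7/11) = (7/11)/(174/187) = 119/174,
  π_2 = (5/17)/(5/17 + 7/11) = (5/17)/(174/187) = 55/174.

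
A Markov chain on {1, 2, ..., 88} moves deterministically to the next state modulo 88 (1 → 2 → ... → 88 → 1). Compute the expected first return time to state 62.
E[T_62 | X_0 = 62] = 88

The chain cycles deterministically, so starting at state 62 it returns in exactly 88 steps. Equivalently, the stationary distribution is uniform π_j = 1/88 for every state j, so by Kac's formula E[T_62] = 1/π_62 = 88.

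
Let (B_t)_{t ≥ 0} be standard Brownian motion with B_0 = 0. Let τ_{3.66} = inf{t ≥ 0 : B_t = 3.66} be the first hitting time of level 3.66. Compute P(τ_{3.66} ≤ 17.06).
P(τ_{3.66} ≤ 17.06) = 2(1 − Φ(3.66/√17.06)) = 2(1 − Φ(0.8861)) ≈ 0.3756

By the reflection principle for standard BM, P(τ_b ≤ t) = 2 · P(B_t ≥ b). Since B_t ~ N(0, t), P(B_t ≥ 3.66) = 1 − Φ(3.66/√t) = 1 − Φ(3.66/√17.06) = 1 − Φ(0.8861) ≈ 0.18778. Doubling: P(τ_{3.66} ≤ 17.06) ≈ 2 · 0.18778 = 0.37556 ≈ 0.3756.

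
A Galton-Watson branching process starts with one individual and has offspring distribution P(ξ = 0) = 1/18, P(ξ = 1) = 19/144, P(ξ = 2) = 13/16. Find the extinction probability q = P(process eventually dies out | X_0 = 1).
q = 8/117

The pgf is f(s) = 1/18 + 19/144·s + 13/16·s². The extinction probability q is the smallest fixed point of f in [0, 1]. Setting s = f(s):
  13/16·s² + (19/144 − 1)·s + 1/18 = 0
  13/16·s² − (1/18 + 13/16)·s + 1/18 = 0
which factors as (s − 1)·(13/16·s − 1/18) = 0, giving roots s = 1 and s = (1/18)/(13/16) = 8/117.
Mean offspring μ = 19/144 + 2·13/16 = 253/144 > 1 (supercritical), so q < 1. The extinction probability is the smaller root: q = (1/18)/(13/16) = 8/117.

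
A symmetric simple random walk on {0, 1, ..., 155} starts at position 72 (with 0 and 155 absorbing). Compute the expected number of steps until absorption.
E[τ | X_0 = 72] = 5976

Let v_k = E[τ | X_0 = k]. Boundary: v_0 = v_155 = 0. Recurrence: v_k = 1 + (v_{k-1} + v_{k+1})/2 for 1 ≤ k ≤ 154. The particular solution to v_k − (v_{k-1} + v_{k+1})/2 = 1 is v_k = −k^2. Adding homogeneous solution A + B k and matching boundaries gives v_k = k (155 − k). Substituting k = 72: v_72 = 72 · 83 = 5976.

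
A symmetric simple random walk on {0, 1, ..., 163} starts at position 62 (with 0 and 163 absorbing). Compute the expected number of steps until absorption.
E[τ | X_0 = 62] = 6262

Let v_k = E[τ | X_0 = k]. Boundary: v_0 = v_163 = 0. Recurrence: v_k = 1 + (v_{k-1} + v_{k+1})/2 for 1 ≤ k ≤ 162. The particular solution to v_k − (v_{k-1} + v_{k+1})/2 = 1 is v_k = −k^2. Adding homogeneous solution A + B k and matching boundaries gives v_k = k (163 − k). Substituting k = 62: v_62 = 62 · 101 = 6262.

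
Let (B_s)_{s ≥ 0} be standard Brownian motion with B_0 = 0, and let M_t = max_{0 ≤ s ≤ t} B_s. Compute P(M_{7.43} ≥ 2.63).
P(M_{7.43} ≥ 2.63) = 2·P(B_{7.43} ≥ 2.63) = 2(1 − Φ(2.63/√7.43)) ≈ 0.3346

By the reflection principle for Brownian motion, P(M_t ≥ a) = 2 · P(B_t ≥ a) for a ≥ 0. Since B_t ~ N(0, t), P(B_t ≥ 2.63) = 1 − Φ(2.63/√t) = 1 − Φ(2.63/√7.43) = 1 − Φ(0.9649). So
  P(M_{7.43} ≥ 2.63) = 2(1 − Φ(0.9649)) ≈ 0.3346.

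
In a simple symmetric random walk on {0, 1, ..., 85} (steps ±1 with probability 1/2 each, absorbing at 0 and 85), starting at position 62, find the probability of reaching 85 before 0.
P(hit 85 before 0) = 62/85

Let u_k = P(hit 85 before 0 | start at k). Then u_0 = 0, u_85 = 1, and u_k = u_{k-1}/2 + u_{k+1}/2 for 1 ≤ k ≤ 84. This harmonic recurrence is solved by u_k = k/85, giving u_62 = 62/85.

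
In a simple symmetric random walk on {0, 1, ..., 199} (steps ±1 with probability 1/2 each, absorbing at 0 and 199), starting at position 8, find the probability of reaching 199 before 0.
P(hit 199 before 0) = 8/199

Let u_k = P(hit 199 before 0 | start at k). Then u_0 = 0, u_199 = 1, and u_k = u_{k-1}/2 + u_{k+1}/2 for 1 ≤ k ≤ 198. This harmonic recurrence is solved by u_k = k/199, giving u_8 = 8/199.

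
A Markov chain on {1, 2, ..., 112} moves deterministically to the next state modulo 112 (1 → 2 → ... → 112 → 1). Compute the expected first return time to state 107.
E[T_107 | X_0 = 107] = 112

The chain cycles deterministically, so starting at state 107 it returns in exactly 112 steps. Equivalently, the stationary distribution is uniform π_j = 1/112 for every state j, so by Kac's formula E[T_107] = 1/π_107 = 112.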